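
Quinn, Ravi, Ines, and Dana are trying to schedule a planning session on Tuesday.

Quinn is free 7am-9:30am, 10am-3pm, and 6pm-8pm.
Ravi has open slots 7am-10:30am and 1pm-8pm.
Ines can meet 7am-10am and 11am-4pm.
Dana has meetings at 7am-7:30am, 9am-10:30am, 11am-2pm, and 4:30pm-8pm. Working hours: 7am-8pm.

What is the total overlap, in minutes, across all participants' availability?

Dana free within 07:00–20:00: 07:30–09:00, 10:30–11:00, 14:00–16:30.
Quinn ∩ Ravi: 07:00–09:30, 10:00–10:30, 13:00–15:00, 18:00–20:00.
Quinn ∩ Ravi ∩ Ines: 07:00–09:30, 13:00–15:00.
Quinn ∩ Ravi ∩ Ines ∩ Dana: 07:30–09:00, 14:00–15:00.
Total common minutes: 90 + 60 = 150.

150 minutes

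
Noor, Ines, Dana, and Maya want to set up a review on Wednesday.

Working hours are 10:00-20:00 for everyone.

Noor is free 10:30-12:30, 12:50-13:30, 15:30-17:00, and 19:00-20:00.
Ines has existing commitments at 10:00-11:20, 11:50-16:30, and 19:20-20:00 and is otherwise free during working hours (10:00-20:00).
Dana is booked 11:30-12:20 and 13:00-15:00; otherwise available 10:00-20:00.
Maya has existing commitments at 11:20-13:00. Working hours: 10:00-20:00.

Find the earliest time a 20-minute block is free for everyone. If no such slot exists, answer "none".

16:30

Ines free within 10:00–20:00: 11:20–11:50, 16:30–19:20.
Dana free within 10:00–20:00: 10:00–11:30, 12:20–13:00, 15:00–20:00.
Maya free within 10:00–20:00: 10:00–11:20, 13:00–20:00.
Noor ∩ Ines: 11:20–11:50, 16:30–17:00, 19:00–19:20.
Noor ∩ Ines ∩ Dana: 11:20–11:30, 16:30–17:00, 19:00–19:20.
Noor ∩ Ines ∩ Dana ∩ Maya: 16:30–17:00, 19:00–19:20.
Windows ≥ 20 min: 16:30–17:00, 19:00–19:20.
Earliest such window starts at 16:30.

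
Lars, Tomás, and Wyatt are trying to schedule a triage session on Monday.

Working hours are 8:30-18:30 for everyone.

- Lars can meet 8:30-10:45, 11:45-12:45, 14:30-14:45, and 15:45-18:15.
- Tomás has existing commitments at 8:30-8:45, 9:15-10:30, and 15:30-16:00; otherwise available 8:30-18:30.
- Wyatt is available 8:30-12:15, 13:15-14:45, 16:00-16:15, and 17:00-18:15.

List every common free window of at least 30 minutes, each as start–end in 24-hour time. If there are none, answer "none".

Tomás free within 08:30–18:30: 08:45–09:15, 10:30–15:30, 16:00–18:30.
Lars ∩ Tomás: 08:45–09:15, 10:30–10:45, 11:45–12:45, 14:30–14:45, 16:00–18:15.
Lars ∩ Tomás ∩ Wyatt: 08:45–09:15, 10:30–10:45, 11:45–12:15, 14:30–14:45, 16:00–16:15, 17:00–18:15.
Windows ≥ 30 min: 08:45–09:15, 11:45–12:15, 17:00–18:15.

08:45–09:15, 11:45–12:15, 17:00–18:15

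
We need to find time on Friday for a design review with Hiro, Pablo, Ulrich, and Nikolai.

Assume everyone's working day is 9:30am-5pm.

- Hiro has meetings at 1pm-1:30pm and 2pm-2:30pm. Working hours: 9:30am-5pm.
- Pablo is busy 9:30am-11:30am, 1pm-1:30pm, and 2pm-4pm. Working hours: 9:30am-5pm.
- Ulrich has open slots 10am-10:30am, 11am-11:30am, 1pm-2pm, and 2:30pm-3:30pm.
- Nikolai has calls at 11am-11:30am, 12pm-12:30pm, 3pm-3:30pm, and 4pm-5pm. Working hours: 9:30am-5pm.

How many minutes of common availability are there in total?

Hiro free within 09:30–17:00: 09:30–13:00, 13:30–14:00, 14:30–17:00.
Pablo free within 09:30–17:00: 11:30–13:00, 13:30–14:00, 16:00–17:00.
Nikolai free within 09:30–17:00: 09:30–11:00, 11:30–12:00, 12:30–15:00, 15:30–16:00.
Hiro ∩ Pablo: 11:30–13:00, 13:30–14:00, 16:00–17:00.
Hiro ∩ Pablo ∩ Ulrich: 13:30–14:00.
Hiro ∩ Pablo ∩ Ulrich ∩ Nikolai: 13:30–14:00.
Total common minutes: 30.

30 minutes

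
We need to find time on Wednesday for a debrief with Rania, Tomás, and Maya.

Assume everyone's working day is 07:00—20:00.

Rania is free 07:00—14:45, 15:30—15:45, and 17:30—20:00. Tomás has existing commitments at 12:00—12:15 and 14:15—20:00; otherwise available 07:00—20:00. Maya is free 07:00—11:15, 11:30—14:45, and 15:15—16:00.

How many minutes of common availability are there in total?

405 minutes

Tomás free within 07:00–20:00: 07:00–12:00, 12:15–14:15.
Rania ∩ Tomás: 07:00–12:00, 12:15–14:15.
Rania ∩ Tomás ∩ Maya: 07:00–11:15, 11:30–12:00, 12:15–14:15.
Total common minutes: 255 + 30 + 120 = 405.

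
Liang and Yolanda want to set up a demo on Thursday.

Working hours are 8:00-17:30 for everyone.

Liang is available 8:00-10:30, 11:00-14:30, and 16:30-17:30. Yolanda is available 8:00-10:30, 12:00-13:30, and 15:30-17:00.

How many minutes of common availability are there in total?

270 minutes

Liang ∩ Yolanda: 08:00–10:30, 12:00–13:30, 16:30–17:00.
Total common minutes: 150 + 90 + 30 = 270.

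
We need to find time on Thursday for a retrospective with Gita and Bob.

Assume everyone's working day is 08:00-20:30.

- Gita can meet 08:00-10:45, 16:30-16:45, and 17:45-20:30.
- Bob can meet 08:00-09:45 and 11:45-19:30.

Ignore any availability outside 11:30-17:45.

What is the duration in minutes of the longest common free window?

15 minutes

Gita ∩ Bob: 08:00–09:45, 16:30–16:45, 17:45–19:30.
Restricted to 11:30–17:45: 16:30–16:45.
Single common window of 15 minutes.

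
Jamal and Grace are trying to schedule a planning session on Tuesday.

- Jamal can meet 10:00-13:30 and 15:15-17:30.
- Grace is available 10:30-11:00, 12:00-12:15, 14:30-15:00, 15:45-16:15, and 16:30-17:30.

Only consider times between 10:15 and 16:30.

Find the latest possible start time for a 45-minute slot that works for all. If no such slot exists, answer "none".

none

Jamal ∩ Grace: 10:30–11:00, 12:00–12:15, 15:45–16:15, 16:30–17:30.
Restricted to 10:15–16:30: 10:30–11:00, 12:00–12:15, 15:45–16:15.
Windows ≥ 45 min: (none).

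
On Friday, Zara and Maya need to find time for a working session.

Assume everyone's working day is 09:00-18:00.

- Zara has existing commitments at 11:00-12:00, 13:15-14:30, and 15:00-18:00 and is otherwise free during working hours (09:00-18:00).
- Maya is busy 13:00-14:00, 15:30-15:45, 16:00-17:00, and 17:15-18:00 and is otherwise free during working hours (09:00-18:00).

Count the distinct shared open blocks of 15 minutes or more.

Zara free within 09:00–18:00: 09:00–11:00, 12:00–13:15, 14:30–15:00.
Maya free within 09:00–18:00: 09:00–13:00, 14:00–15:30, 15:45–16:00, 17:00–17:15.
Zara ∩ Maya: 09:00–11:00, 12:00–13:00, 14:30–15:00.
Windows ≥ 15 min: 09:00–11:00, 12:00–13:00, 14:30–15:00.
That's 3 windows.

3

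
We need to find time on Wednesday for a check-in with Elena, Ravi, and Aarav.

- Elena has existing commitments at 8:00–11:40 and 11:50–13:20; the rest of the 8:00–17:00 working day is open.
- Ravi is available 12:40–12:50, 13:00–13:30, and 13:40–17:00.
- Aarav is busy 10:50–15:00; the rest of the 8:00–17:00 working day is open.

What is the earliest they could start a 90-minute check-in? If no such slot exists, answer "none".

Elena free within 08:00–17:00: 11:40–11:50, 13:20–17:00.
Aarav free within 08:00–17:00: 08:00–10:50, 15:00–17:00.
Elena ∩ Ravi: 13:20–13:30, 13:40–17:00.
Elena ∩ Ravi ∩ Aarav: 15:00–17:00.
Windows ≥ 90 min: 15:00–17:00.
Earliest such window starts at 15:00.

15:00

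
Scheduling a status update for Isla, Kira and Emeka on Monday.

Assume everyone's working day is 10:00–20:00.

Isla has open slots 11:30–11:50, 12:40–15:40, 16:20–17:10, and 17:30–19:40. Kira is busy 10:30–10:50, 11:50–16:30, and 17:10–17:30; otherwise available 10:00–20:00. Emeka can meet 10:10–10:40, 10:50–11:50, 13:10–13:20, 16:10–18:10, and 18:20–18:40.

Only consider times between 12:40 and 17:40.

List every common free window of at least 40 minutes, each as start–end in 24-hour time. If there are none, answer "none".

Kira free within 10:00–20:00: 10:00–10:30, 10:50–11:50, 16:30–17:10, 17:30–20:00.
Isla ∩ Kira: 11:30–11:50, 16:30–17:10, 17:30–19:40.
Isla ∩ Kira ∩ Emeka: 11:30–11:50, 16:30–17:10, 17:30–18:10, 18:20–18:40.
Restricted to 12:40–17:40: 16:30–17:10, 17:30–17:40.
Windows ≥ 40 min: 16:30–17:10.

16:30–17:10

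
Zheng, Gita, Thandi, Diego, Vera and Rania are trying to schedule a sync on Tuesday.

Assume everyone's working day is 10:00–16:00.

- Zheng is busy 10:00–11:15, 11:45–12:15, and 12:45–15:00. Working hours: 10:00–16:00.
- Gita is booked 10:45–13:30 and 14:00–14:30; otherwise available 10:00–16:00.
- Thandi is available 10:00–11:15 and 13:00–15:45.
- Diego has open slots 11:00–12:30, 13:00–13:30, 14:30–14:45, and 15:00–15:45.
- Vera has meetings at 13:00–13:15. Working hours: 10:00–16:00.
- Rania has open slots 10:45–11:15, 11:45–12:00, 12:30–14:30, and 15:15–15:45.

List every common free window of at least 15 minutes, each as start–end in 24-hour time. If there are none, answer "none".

15:15–15:45

Zheng free within 10:00–16:00: 11:15–11:45, 12:15–12:45, 15:00–16:00.
Gita free within 10:00–16:00: 10:00–10:45, 13:30–14:00, 14:30–16:00.
Vera free within 10:00–16:00: 10:00–13:00, 13:15–16:00.
Zheng ∩ Gita: 15:00–16:00.
Zheng ∩ Gita ∩ Thandi: 15:00–15:45.
Zheng ∩ Gita ∩ Thandi ∩ Diego: 15:00–15:45.
Zheng ∩ Gita ∩ Thandi ∩ Diego ∩ Vera: 15:00–15:45.
Zheng ∩ Gita ∩ Thandi ∩ Diego ∩ Vera ∩ Rania: 15:15–15:45.
Windows ≥ 15 min: 15:15–15:45.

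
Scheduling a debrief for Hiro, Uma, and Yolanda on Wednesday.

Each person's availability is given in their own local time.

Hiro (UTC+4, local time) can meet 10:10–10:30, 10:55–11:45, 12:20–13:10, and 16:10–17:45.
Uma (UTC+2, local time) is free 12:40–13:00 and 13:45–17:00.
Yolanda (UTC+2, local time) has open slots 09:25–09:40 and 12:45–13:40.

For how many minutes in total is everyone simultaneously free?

Hiro → UTC: 06:10–06:30, 06:55–07:45, 08:20–09:10, 12:10–13:45.
Uma → UTC: 10:40–11:00, 11:45–15:00.
Yolanda → UTC: 07:25–07:40, 10:45–11:40.
Hiro ∩ Uma: 12:10–13:45.
Hiro ∩ Uma ∩ Yolanda: (none).
Total common minutes: 0.

0 minutes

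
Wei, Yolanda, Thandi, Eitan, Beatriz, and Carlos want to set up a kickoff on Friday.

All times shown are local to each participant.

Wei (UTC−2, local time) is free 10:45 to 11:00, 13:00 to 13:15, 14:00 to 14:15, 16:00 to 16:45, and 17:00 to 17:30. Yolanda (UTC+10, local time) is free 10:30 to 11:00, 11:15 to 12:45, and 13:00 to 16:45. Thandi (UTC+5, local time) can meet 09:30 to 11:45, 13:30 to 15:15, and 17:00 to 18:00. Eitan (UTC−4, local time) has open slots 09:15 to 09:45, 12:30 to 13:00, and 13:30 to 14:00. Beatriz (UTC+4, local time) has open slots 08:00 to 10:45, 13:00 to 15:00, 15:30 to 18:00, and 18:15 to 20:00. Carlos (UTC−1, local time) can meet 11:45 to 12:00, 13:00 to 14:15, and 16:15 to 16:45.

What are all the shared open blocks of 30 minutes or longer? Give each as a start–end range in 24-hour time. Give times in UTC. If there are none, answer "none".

none

Wei → UTC: 12:45–13:00, 15:00–15:15, 16:00–16:15, 18:00–18:45, 19:00–19:30.
Yolanda → UTC: 00:30–01:00, 01:15–02:45, 03:00–06:45.
Thandi → UTC: 04:30–06:45, 08:30–10:15, 12:00–13:00.
Eitan → UTC: 13:15–13:45, 16:30–17:00, 17:30–18:00.
Beatriz → UTC: 04:00–06:45, 09:00–11:00, 11:30–14:00, 14:15–16:00.
Carlos → UTC: 12:45–13:00, 14:00–15:15, 17:15–17:45.
Wei ∩ Yolanda: (none).
Wei ∩ Yolanda ∩ Thandi: (none).
Wei ∩ Yolanda ∩ Thandi ∩ Eitan: (none).
Wei ∩ Yolanda ∩ Thandi ∩ Eitan ∩ Beatriz: (none).
Wei ∩ Yolanda ∩ Thandi ∩ Eitan ∩ Beatriz ∩ Carlos: (none).
Windows ≥ 30 min: (none).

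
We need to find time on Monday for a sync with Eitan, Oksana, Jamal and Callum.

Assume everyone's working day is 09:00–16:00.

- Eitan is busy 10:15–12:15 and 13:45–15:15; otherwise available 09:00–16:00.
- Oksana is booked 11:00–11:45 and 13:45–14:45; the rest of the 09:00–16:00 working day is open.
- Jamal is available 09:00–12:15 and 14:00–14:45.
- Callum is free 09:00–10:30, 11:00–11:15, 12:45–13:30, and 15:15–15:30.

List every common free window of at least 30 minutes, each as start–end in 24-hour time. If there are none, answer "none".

Eitan free within 09:00–16:00: 09:00–10:15, 12:15–13:45, 15:15–16:00.
Oksana free within 09:00–16:00: 09:00–11:00, 11:45–13:45, 14:45–16:00.
Eitan ∩ Oksana: 09:00–10:15, 12:15–13:45, 15:15–16:00.
Eitan ∩ Oksana ∩ Jamal: 09:00–10:15.
Eitan ∩ Oksana ∩ Jamal ∩ Callum: 09:00–10:15.
Windows ≥ 30 min: 09:00–10:15.

09:00–10:15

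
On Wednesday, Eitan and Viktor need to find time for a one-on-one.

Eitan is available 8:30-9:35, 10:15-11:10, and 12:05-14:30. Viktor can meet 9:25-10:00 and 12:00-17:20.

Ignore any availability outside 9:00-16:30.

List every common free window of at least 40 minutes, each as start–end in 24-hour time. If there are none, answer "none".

Eitan ∩ Viktor: 09:25–09:35, 12:05–14:30.
Restricted to 09:00–16:30: 09:25–09:35, 12:05–14:30.
Windows ≥ 40 min: 12:05–14:30.

12:05–14:30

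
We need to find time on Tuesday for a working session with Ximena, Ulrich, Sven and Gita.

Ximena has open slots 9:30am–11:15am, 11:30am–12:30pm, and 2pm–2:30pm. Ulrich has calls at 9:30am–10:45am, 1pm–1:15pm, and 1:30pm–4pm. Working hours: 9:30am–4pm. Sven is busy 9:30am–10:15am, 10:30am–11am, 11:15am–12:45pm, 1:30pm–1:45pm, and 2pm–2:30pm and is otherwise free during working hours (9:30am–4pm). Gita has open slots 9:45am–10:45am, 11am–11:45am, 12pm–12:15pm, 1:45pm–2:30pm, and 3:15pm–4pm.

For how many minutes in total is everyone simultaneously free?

Ulrich free within 09:30–16:00: 10:45–13:00, 13:15–13:30.
Sven free within 09:30–16:00: 10:15–10:30, 11:00–11:15, 12:45–13:30, 13:45–14:00, 14:30–16:00.
Ximena ∩ Ulrich: 10:45–11:15, 11:30–12:30.
Ximena ∩ Ulrich ∩ Sven: 11:00–11:15.
Ximena ∩ Ulrich ∩ Sven ∩ Gita: 11:00–11:15.
Total common minutes: 15.

15 minutes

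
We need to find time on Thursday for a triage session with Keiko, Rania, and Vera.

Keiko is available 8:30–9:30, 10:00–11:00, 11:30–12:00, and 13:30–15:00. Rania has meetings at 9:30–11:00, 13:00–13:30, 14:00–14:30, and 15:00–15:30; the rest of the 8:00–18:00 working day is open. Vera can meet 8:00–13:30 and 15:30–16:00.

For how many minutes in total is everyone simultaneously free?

Rania free within 08:00–18:00: 08:00–09:30, 11:00–13:00, 13:30–14:00, 14:30–15:00, 15:30–18:00.
Keiko ∩ Rania: 08:30–09:30, 11:30–12:00, 13:30–14:00, 14:30–15:00.
Keiko ∩ Rania ∩ Vera: 08:30–09:30, 11:30–12:00.
Total common minutes: 60 + 30 = 90.

90 minutes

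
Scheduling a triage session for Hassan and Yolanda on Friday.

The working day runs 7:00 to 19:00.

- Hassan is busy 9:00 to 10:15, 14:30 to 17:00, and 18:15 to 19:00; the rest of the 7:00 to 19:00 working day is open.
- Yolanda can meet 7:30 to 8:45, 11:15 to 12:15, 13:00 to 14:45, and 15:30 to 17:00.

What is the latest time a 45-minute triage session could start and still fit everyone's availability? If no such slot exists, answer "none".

13:45

Hassan free within 07:00–19:00: 07:00–09:00, 10:15–14:30, 17:00–18:15.
Hassan ∩ Yolanda: 07:30–08:45, 11:15–12:15, 13:00–14:30.
Windows ≥ 45 min: 07:30–08:45, 11:15–12:15, 13:00–14:30.
Latest start in the last window 13:00–14:30 is 14:30 − 45 min = 13:45.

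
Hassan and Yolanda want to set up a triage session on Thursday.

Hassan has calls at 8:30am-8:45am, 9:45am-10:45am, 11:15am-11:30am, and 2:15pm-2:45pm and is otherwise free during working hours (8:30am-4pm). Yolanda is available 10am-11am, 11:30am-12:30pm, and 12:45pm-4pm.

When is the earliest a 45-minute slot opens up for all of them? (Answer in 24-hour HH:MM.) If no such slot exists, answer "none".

Hassan free within 08:30–16:00: 08:45–09:45, 10:45–11:15, 11:30–14:15, 14:45–16:00.
Hassan ∩ Yolanda: 10:45–11:00, 11:30–12:30, 12:45–14:15, 14:45–16:00.
Windows ≥ 45 min: 11:30–12:30, 12:45–14:15, 14:45–16:00.
Earliest such window starts at 11:30.

11:30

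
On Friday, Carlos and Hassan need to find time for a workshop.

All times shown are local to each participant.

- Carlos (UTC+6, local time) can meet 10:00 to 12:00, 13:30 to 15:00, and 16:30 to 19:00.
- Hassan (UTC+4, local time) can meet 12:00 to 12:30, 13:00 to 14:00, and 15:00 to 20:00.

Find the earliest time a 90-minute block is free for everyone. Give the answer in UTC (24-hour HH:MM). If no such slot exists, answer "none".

11:00

Carlos → UTC: 04:00–06:00, 07:30–09:00, 10:30–13:00.
Hassan → UTC: 08:00–08:30, 09:00–10:00, 11:00–16:00.
Carlos ∩ Hassan: 08:00–08:30, 11:00–13:00.
Windows ≥ 90 min: 11:00–13:00.
Earliest such window starts at 11:00.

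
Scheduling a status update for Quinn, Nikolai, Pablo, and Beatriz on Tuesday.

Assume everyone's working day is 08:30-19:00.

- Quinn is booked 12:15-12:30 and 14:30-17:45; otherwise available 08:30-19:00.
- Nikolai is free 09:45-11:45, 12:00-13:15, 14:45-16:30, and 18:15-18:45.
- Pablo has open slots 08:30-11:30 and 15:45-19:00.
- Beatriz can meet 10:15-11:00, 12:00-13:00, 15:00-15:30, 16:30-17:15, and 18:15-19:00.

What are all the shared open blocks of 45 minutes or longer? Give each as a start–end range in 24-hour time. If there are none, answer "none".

Quinn free within 08:30–19:00: 08:30–12:15, 12:30–14:30, 17:45–19:00.
Quinn ∩ Nikolai: 09:45–11:45, 12:00–12:15, 12:30–13:15, 18:15–18:45.
Quinn ∩ Nikolai ∩ Pablo: 09:45–11:30, 18:15–18:45.
Quinn ∩ Nikolai ∩ Pablo ∩ Beatriz: 10:15–11:00, 18:15–18:45.
Windows ≥ 45 min: 10:15–11:00.

10:15–11:00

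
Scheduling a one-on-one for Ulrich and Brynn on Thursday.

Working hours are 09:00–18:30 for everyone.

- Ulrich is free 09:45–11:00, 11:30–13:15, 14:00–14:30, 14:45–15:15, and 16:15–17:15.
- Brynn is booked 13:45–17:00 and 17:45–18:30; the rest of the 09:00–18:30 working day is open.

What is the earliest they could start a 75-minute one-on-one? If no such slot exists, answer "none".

09:45

Brynn free within 09:00–18:30: 09:00–13:45, 17:00–17:45.
Ulrich ∩ Brynn: 09:45–11:00, 11:30–13:15, 17:00–17:15.
Windows ≥ 75 min: 09:45–11:00, 11:30–13:15.
Earliest such window starts at 09:45.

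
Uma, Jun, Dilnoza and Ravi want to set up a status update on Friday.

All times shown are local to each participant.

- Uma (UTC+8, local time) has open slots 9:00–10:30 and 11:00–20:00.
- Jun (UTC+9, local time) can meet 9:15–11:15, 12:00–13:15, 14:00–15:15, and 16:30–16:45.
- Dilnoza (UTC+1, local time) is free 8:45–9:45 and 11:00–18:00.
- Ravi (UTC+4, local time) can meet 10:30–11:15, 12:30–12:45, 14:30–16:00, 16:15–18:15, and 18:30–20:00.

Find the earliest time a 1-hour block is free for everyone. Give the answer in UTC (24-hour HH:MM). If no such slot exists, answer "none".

none

Uma → UTC: 01:00–02:30, 03:00–12:00.
Jun → UTC: 00:15–02:15, 03:00–04:15, 05:00–06:15, 07:30–07:45.
Dilnoza → UTC: 07:45–08:45, 10:00–17:00.
Ravi → UTC: 06:30–07:15, 08:30–08:45, 10:30–12:00, 12:15–14:15, 14:30–16:00.
Uma ∩ Jun: 01:00–02:15, 03:00–04:15, 05:00–06:15, 07:30–07:45.
Uma ∩ Jun ∩ Dilnoza: (none).
Uma ∩ Jun ∩ Dilnoza ∩ Ravi: (none).
Windows ≥ 60 min: (none).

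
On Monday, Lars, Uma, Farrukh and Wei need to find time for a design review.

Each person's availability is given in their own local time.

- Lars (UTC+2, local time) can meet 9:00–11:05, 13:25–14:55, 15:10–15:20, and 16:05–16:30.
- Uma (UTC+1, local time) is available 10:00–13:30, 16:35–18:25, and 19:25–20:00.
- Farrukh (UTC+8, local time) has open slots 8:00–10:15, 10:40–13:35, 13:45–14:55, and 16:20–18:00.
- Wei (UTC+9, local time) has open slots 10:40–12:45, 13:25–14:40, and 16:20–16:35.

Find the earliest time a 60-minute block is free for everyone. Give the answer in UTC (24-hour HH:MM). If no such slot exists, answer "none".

none

Lars → UTC: 07:00–09:05, 11:25–12:55, 13:10–13:20, 14:05–14:30.
Uma → UTC: 09:00–12:30, 15:35–17:25, 18:25–19:00.
Farrukh → UTC: 00:00–02:15, 02:40–05:35, 05:45–06:55, 08:20–10:00.
Wei → UTC: 01:40–03:45, 04:25–05:40, 07:20–07:35.
Lars ∩ Uma: 09:00–09:05, 11:25–12:30.
Lars ∩ Uma ∩ Farrukh: 09:00–09:05.
Lars ∩ Uma ∩ Farrukh ∩ Wei: (none).
Windows ≥ 60 min: (none).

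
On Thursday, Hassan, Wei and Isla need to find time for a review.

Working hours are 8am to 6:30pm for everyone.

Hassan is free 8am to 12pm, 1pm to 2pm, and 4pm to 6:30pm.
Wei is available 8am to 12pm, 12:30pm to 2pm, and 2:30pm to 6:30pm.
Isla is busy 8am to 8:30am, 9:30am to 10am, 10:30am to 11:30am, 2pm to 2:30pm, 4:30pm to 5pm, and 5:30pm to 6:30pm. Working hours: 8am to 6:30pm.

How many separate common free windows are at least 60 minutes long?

2

Isla free within 08:00–18:30: 08:30–09:30, 10:00–10:30, 11:30–14:00, 14:30–16:30, 17:00–17:30.
Hassan ∩ Wei: 08:00–12:00, 13:00–14:00, 16:00–18:30.
Hassan ∩ Wei ∩ Isla: 08:30–09:30, 10:00–10:30, 11:30–12:00, 13:00–14:00, 16:00–16:30, 17:00–17:30.
Windows ≥ 60 min: 08:30–09:30, 13:00–14:00.
That's 2 windows.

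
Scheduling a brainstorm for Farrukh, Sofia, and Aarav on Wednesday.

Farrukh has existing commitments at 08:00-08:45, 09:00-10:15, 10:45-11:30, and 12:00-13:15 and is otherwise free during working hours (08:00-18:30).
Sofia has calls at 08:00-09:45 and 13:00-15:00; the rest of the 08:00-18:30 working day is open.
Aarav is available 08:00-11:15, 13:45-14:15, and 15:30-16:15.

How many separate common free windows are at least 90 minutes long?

Farrukh free within 08:00–18:30: 08:45–09:00, 10:15–10:45, 11:30–12:00, 13:15–18:30.
Sofia free within 08:00–18:30: 09:45–13:00, 15:00–18:30.
Farrukh ∩ Sofia: 10:15–10:45, 11:30–12:00, 15:00–18:30.
Farrukh ∩ Sofia ∩ Aarav: 10:15–10:45, 15:30–16:15.
Windows ≥ 90 min: (none).
That's 0 windows.

0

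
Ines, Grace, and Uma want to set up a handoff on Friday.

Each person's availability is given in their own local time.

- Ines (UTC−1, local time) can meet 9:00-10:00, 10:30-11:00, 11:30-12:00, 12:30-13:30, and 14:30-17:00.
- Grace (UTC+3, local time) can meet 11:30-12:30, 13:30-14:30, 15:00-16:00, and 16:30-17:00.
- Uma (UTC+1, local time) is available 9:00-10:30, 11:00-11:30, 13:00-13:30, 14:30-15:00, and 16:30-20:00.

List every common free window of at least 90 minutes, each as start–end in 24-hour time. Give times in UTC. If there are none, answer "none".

Ines → UTC: 10:00–11:00, 11:30–12:00, 12:30–13:00, 13:30–14:30, 15:30–18:00.
Grace → UTC: 08:30–09:30, 10:30–11:30, 12:00–13:00, 13:30–14:00.
Uma → UTC: 08:00–09:30, 10:00–10:30, 12:00–12:30, 13:30–14:00, 15:30–19:00.
Ines ∩ Grace: 10:30–11:00, 12:30–13:00, 13:30–14:00.
Ines ∩ Grace ∩ Uma: 13:30–14:00.
Windows ≥ 90 min: (none).

none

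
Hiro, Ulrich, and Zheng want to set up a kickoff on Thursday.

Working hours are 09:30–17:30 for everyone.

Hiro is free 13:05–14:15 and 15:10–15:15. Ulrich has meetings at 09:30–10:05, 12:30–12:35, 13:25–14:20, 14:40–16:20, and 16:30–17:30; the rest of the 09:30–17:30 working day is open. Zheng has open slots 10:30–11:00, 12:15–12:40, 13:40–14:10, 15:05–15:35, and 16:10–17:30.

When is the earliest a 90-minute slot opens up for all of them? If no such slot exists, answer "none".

Ulrich free within 09:30–17:30: 10:05–12:30, 12:35–13:25, 14:20–14:40, 16:20–16:30.
Hiro ∩ Ulrich: 13:05–13:25.
Hiro ∩ Ulrich ∩ Zheng: (none).
Windows ≥ 90 min: (none).

none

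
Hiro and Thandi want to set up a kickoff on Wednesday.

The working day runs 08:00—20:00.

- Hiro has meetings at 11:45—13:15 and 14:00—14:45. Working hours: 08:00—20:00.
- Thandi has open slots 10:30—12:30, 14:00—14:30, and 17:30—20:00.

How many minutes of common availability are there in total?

225 minutes

Hiro free within 08:00–20:00: 08:00–11:45, 13:15–14:00, 14:45–20:00.
Hiro ∩ Thandi: 10:30–11:45, 17:30–20:00.
Total common minutes: 75 + 150 = 225.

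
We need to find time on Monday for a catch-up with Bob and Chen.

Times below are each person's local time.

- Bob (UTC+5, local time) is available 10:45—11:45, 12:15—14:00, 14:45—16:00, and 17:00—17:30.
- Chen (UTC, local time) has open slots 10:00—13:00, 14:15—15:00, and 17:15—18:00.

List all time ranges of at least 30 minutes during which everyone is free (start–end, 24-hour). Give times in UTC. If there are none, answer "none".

10:00–11:00, 12:00–12:30

Bob → UTC: 05:45–06:45, 07:15–09:00, 09:45–11:00, 12:00–12:30.
Chen → UTC: 10:00–13:00, 14:15–15:00, 17:15–18:00.
Bob ∩ Chen: 10:00–11:00, 12:00–12:30.
Windows ≥ 30 min: 10:00–11:00, 12:00–12:30.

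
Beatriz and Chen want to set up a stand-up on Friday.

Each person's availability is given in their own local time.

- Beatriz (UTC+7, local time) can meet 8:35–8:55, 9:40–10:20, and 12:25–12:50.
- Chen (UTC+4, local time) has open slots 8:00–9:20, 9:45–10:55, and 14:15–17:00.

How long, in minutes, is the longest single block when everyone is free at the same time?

5 minutes

Beatriz → UTC: 01:35–01:55, 02:40–03:20, 05:25–05:50.
Chen → UTC: 04:00–05:20, 05:45–06:55, 10:15–13:00.
Beatriz ∩ Chen: 05:45–05:50.
Single common window of 5 minutes.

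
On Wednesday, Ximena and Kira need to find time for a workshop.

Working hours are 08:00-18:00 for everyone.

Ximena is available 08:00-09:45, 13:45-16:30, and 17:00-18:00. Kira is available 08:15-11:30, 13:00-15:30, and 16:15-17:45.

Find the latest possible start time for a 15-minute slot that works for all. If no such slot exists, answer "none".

Ximena ∩ Kira: 08:15–09:45, 13:45–15:30, 16:15–16:30, 17:00–17:45.
Windows ≥ 15 min: 08:15–09:45, 13:45–15:30, 16:15–16:30, 17:00–17:45.
Latest start in the last window 17:00–17:45 is 17:45 − 15 min = 17:30.

17:30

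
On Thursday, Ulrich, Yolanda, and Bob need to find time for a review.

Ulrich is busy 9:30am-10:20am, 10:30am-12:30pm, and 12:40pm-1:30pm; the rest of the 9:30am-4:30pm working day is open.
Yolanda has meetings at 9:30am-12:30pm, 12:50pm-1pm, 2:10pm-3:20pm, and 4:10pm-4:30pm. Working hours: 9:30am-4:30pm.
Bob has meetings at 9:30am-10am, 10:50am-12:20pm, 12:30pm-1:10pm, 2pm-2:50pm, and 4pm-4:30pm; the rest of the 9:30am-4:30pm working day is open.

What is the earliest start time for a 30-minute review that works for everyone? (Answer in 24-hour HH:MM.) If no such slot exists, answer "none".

13:30

Ulrich free within 09:30–16:30: 10:20–10:30, 12:30–12:40, 13:30–16:30.
Yolanda free within 09:30–16:30: 12:30–12:50, 13:00–14:10, 15:20–16:10.
Bob free within 09:30–16:30: 10:00–10:50, 12:20–12:30, 13:10–14:00, 14:50–16:00.
Ulrich ∩ Yolanda: 12:30–12:40, 13:30–14:10, 15:20–16:10.
Ulrich ∩ Yolanda ∩ Bob: 13:30–14:00, 15:20–16:00.
Windows ≥ 30 min: 13:30–14:00, 15:20–16:00.
Earliest such window starts at 13:30.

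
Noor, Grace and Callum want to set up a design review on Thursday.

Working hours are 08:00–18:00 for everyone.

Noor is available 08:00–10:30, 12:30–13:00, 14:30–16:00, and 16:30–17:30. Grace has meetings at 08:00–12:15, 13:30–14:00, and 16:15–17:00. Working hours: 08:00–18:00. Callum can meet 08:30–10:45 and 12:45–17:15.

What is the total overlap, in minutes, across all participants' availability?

Grace free within 08:00–18:00: 12:15–13:30, 14:00–16:15, 17:00–18:00.
Noor ∩ Grace: 12:30–13:00, 14:30–16:00, 17:00–17:30.
Noor ∩ Grace ∩ Callum: 12:45–13:00, 14:30–16:00, 17:00–17:15.
Total common minutes: 15 + 90 + 15 = 120.

120 minutes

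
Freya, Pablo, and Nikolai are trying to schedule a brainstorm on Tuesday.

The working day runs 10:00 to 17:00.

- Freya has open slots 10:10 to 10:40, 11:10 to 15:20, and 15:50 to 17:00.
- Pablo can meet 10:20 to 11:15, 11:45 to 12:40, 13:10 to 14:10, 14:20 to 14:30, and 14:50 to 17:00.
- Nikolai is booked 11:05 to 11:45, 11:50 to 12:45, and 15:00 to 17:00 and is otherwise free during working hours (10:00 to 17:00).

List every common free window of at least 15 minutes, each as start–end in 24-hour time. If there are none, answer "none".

Nikolai free within 10:00–17:00: 10:00–11:05, 11:45–11:50, 12:45–15:00.
Freya ∩ Pablo: 10:20–10:40, 11:10–11:15, 11:45–12:40, 13:10–14:10, 14:20–14:30, 14:50–15:20, 15:50–17:00.
Freya ∩ Pablo ∩ Nikolai: 10:20–10:40, 11:45–11:50, 13:10–14:10, 14:20–14:30, 14:50–15:00.
Windows ≥ 15 min: 10:20–10:40, 13:10–14:10.

10:20–10:40, 13:10–14:10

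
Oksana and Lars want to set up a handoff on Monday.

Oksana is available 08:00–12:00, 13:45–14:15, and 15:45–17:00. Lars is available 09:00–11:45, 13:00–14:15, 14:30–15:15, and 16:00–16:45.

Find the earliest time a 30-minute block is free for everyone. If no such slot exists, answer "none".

Oksana ∩ Lars: 09:00–11:45, 13:45–14:15, 16:00–16:45.
Windows ≥ 30 min: 09:00–11:45, 13:45–14:15, 16:00–16:45.
Earliest such window starts at 09:00.

09:00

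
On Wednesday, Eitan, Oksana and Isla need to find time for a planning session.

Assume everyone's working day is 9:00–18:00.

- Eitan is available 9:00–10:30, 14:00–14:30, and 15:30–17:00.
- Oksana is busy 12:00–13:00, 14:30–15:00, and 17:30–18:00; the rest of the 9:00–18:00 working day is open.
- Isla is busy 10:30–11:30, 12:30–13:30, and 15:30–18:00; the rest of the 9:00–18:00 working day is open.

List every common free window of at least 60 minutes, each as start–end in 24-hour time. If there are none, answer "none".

09:00–10:30

Oksana free within 09:00–18:00: 09:00–12:00, 13:00–14:30, 15:00–17:30.
Isla free within 09:00–18:00: 09:00–10:30, 11:30–12:30, 13:30–15:30.
Eitan ∩ Oksana: 09:00–10:30, 14:00–14:30, 15:30–17:00.
Eitan ∩ Oksana ∩ Isla: 09:00–10:30, 14:00–14:30.
Windows ≥ 60 min: 09:00–10:30.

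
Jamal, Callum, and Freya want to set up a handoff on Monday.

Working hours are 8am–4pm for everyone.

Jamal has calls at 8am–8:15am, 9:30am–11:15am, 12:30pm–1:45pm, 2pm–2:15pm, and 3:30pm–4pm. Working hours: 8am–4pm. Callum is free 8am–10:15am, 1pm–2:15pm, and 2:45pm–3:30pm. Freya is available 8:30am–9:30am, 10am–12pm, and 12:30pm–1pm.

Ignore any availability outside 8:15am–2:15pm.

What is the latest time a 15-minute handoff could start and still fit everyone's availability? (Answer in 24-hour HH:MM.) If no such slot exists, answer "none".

09:15

Jamal free within 08:00–16:00: 08:15–09:30, 11:15–12:30, 13:45–14:00, 14:15–15:30.
Jamal ∩ Callum: 08:15–09:30, 13:45–14:00, 14:45–15:30.
Jamal ∩ Callum ∩ Freya: 08:30–09:30.
Restricted to 08:15–14:15: 08:30–09:30.
Windows ≥ 15 min: 08:30–09:30.
Latest start in the last window 08:30–09:30 is 09:30 − 15 min = 09:15.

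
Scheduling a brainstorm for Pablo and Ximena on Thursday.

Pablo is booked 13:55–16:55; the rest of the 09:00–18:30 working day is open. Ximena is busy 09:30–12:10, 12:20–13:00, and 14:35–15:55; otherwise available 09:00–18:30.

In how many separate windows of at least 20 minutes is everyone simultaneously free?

Pablo free within 09:00–18:30: 09:00–13:55, 16:55–18:30.
Ximena free within 09:00–18:30: 09:00–09:30, 12:10–12:20, 13:00–14:35, 15:55–18:30.
Pablo ∩ Ximena: 09:00–09:30, 12:10–12:20, 13:00–13:55, 16:55–18:30.
Windows ≥ 20 min: 09:00–09:30, 13:00–13:55, 16:55–18:30.
That's 3 windows.

3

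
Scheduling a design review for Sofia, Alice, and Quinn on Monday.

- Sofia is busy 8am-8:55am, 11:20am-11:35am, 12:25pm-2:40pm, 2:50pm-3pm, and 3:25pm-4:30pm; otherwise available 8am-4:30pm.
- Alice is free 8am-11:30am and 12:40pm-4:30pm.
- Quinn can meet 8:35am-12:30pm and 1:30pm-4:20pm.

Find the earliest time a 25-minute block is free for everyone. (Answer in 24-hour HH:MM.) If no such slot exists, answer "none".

08:55

Sofia free within 08:00–16:30: 08:55–11:20, 11:35–12:25, 14:40–14:50, 15:00–15:25.
Sofia ∩ Alice: 08:55–11:20, 14:40–14:50, 15:00–15:25.
Sofia ∩ Alice ∩ Quinn: 08:55–11:20, 14:40–14:50, 15:00–15:25.
Windows ≥ 25 min: 08:55–11:20, 15:00–15:25.
Earliest such window starts at 08:55.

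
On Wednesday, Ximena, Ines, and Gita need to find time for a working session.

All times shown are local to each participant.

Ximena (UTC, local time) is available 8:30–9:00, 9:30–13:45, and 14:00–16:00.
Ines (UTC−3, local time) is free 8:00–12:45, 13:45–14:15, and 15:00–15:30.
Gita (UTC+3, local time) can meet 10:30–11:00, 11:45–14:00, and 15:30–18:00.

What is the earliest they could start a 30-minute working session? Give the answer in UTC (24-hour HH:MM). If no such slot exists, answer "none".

Ximena → UTC: 08:30–09:00, 09:30–13:45, 14:00–16:00.
Ines → UTC: 11:00–15:45, 16:45–17:15, 18:00–18:30.
Gita → UTC: 07:30–08:00, 08:45–11:00, 12:30–15:00.
Ximena ∩ Ines: 11:00–13:45, 14:00–15:45.
Ximena ∩ Ines ∩ Gita: 12:30–13:45, 14:00–15:00.
Windows ≥ 30 min: 12:30–13:45, 14:00–15:00.
Earliest such window starts at 12:30.

12:30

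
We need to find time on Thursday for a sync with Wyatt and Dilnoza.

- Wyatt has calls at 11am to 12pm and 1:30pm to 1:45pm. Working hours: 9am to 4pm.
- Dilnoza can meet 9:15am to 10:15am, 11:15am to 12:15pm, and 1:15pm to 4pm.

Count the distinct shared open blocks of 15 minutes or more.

Wyatt free within 09:00–16:00: 09:00–11:00, 12:00–13:30, 13:45–16:00.
Wyatt ∩ Dilnoza: 09:15–10:15, 12:00–12:15, 13:15–13:30, 13:45–16:00.
Windows ≥ 15 min: 09:15–10:15, 12:00–12:15, 13:15–13:30, 13:45–16:00.
That's 4 windows.

4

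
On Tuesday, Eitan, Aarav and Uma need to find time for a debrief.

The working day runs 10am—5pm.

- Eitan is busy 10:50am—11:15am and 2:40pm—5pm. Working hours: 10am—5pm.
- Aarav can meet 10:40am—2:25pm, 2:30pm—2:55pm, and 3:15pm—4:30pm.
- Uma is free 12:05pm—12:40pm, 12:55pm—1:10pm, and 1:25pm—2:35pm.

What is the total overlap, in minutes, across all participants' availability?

Eitan free within 10:00–17:00: 10:00–10:50, 11:15–14:40.
Eitan ∩ Aarav: 10:40–10:50, 11:15–14:25, 14:30–14:40.
Eitan ∩ Aarav ∩ Uma: 12:05–12:40, 12:55–13:10, 13:25–14:25, 14:30–14:35.
Total common minutes: 35 + 15 + 60 + 5 = 115.

115 minutes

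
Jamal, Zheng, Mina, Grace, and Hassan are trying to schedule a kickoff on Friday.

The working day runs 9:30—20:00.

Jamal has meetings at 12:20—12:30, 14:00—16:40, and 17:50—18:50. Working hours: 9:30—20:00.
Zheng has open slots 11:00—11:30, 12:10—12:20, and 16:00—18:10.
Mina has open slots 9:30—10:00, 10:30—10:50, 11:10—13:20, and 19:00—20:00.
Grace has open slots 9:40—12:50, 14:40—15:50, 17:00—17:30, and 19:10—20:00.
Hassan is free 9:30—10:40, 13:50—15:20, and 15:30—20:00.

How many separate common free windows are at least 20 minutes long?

Jamal free within 09:30–20:00: 09:30–12:20, 12:30–14:00, 16:40–17:50, 18:50–20:00.
Jamal ∩ Zheng: 11:00–11:30, 12:10–12:20, 16:40–17:50.
Jamal ∩ Zheng ∩ Mina: 11:10–11:30, 12:10–12:20.
Jamal ∩ Zheng ∩ Mina ∩ Grace: 11:10–11:30, 12:10–12:20.
Jamal ∩ Zheng ∩ Mina ∩ Grace ∩ Hassan: (none).
Windows ≥ 20 min: (none).
That's 0 windows.

0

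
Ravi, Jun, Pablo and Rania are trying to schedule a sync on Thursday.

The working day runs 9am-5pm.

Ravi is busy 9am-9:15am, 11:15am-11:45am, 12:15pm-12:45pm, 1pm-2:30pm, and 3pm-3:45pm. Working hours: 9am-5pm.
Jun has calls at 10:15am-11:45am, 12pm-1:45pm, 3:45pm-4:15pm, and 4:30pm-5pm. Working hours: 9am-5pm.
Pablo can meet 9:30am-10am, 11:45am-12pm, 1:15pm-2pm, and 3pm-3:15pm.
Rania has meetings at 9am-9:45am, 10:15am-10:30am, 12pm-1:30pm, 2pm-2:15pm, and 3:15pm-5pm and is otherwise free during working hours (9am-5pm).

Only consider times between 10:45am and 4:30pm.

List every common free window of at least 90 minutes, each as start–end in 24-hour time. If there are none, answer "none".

none

Ravi free within 09:00–17:00: 09:15–11:15, 11:45–12:15, 12:45–13:00, 14:30–15:00, 15:45–17:00.
Jun free within 09:00–17:00: 09:00–10:15, 11:45–12:00, 13:45–15:45, 16:15–16:30.
Rania free within 09:00–17:00: 09:45–10:15, 10:30–12:00, 13:30–14:00, 14:15–15:15.
Ravi ∩ Jun: 09:15–10:15, 11:45–12:00, 14:30–15:00, 16:15–16:30.
Ravi ∩ Jun ∩ Pablo: 09:30–10:00, 11:45–12:00.
Ravi ∩ Jun ∩ Pablo ∩ Rania: 09:45–10:00, 11:45–12:00.
Restricted to 10:45–16:30: 11:45–12:00.
Windows ≥ 90 min: (none).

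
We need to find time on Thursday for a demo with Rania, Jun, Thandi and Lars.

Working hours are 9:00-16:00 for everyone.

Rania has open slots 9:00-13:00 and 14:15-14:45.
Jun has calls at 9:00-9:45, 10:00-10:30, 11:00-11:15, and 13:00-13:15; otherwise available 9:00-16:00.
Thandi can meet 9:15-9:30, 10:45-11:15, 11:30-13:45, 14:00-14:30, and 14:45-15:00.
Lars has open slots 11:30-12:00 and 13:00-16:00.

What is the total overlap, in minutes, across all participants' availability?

Jun free within 09:00–16:00: 09:45–10:00, 10:30–11:00, 11:15–13:00, 13:15–16:00.
Rania ∩ Jun: 09:45–10:00, 10:30–11:00, 11:15–13:00, 14:15–14:45.
Rania ∩ Jun ∩ Thandi: 10:45–11:00, 11:30–13:00, 14:15–14:30.
Rania ∩ Jun ∩ Thandi ∩ Lars: 11:30–12:00, 14:15–14:30.
Total common minutes: 30 + 15 = 45.

45 minutes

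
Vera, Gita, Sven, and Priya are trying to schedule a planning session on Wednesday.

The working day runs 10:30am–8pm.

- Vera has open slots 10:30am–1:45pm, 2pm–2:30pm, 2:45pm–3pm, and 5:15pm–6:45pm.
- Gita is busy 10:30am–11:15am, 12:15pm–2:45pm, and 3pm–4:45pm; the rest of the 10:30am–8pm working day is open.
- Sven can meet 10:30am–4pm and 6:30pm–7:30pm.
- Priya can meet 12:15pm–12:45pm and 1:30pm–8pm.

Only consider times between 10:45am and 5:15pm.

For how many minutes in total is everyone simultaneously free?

Gita free within 10:30–20:00: 11:15–12:15, 14:45–15:00, 16:45–20:00.
Vera ∩ Gita: 11:15–12:15, 14:45–15:00, 17:15–18:45.
Vera ∩ Gita ∩ Sven: 11:15–12:15, 14:45–15:00, 18:30–18:45.
Vera ∩ Gita ∩ Sven ∩ Priya: 14:45–15:00, 18:30–18:45.
Restricted to 10:45–17:15: 14:45–15:00.
Total common minutes: 15.

15 minutes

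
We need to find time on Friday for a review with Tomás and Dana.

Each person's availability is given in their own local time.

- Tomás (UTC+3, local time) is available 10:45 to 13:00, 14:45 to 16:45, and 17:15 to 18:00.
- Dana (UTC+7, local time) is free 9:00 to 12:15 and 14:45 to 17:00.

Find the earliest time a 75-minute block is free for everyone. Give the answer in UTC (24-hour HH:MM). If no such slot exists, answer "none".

07:45

Tomás → UTC: 07:45–10:00, 11:45–13:45, 14:15–15:00.
Dana → UTC: 02:00–05:15, 07:45–10:00.
Tomás ∩ Dana: 07:45–10:00.
Windows ≥ 75 min: 07:45–10:00.
Earliest such window starts at 07:45.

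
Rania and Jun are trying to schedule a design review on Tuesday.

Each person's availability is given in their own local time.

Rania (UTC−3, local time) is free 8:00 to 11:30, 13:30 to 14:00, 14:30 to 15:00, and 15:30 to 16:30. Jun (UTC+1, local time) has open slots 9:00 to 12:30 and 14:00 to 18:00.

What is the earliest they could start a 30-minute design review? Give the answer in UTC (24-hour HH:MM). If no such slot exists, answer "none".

11:00

Rania → UTC: 11:00–14:30, 16:30–17:00, 17:30–18:00, 18:30–19:30.
Jun → UTC: 08:00–11:30, 13:00–17:00.
Rania ∩ Jun: 11:00–11:30, 13:00–14:30, 16:30–17:00.
Windows ≥ 30 min: 11:00–11:30, 13:00–14:30, 16:30–17:00.
Earliest such window starts at 11:00.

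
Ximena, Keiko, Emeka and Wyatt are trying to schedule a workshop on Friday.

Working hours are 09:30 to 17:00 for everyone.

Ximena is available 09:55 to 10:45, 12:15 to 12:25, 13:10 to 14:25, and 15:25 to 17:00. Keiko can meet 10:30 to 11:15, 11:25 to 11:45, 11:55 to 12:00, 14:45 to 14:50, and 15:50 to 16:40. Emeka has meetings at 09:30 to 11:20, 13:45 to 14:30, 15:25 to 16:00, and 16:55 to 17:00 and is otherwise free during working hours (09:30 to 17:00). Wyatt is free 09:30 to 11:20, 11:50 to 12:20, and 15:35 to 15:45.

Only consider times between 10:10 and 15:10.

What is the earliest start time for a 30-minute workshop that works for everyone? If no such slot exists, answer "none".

Emeka free within 09:30–17:00: 11:20–13:45, 14:30–15:25, 16:00–16:55.
Ximena ∩ Keiko: 10:30–10:45, 15:50–16:40.
Ximena ∩ Keiko ∩ Emeka: 16:00–16:40.
Ximena ∩ Keiko ∩ Emeka ∩ Wyatt: (none).
Restricted to 10:10–15:10: (none).
Windows ≥ 30 min: (none).

none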